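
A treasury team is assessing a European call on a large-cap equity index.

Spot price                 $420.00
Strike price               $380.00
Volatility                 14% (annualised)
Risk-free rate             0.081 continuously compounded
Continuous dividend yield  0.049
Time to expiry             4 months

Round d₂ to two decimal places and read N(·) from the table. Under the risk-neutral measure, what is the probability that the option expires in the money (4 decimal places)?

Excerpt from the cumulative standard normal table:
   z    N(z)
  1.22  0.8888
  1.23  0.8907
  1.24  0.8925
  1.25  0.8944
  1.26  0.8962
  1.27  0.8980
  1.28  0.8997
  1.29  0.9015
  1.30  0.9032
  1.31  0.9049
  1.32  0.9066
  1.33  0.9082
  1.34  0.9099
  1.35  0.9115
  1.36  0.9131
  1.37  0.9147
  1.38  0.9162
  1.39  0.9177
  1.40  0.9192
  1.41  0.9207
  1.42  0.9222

T = 0.3333;  σ√T = 0.0808
d₁ = [ln(420/380) + (0.081 − 0.049 + 0.14²/2)·0.3333] / 0.0808 = [0.1001 + 0.0139] / 0.0808 = 1.4106 ≈ 1.41
d₂ = d₁ − σ√T = 1.4106 − 0.0808 = 1.3298 ≈ 1.33
Risk-neutral Pr[S_T > K] = N(d₂) = N(1.33) = 0.9082

0.9082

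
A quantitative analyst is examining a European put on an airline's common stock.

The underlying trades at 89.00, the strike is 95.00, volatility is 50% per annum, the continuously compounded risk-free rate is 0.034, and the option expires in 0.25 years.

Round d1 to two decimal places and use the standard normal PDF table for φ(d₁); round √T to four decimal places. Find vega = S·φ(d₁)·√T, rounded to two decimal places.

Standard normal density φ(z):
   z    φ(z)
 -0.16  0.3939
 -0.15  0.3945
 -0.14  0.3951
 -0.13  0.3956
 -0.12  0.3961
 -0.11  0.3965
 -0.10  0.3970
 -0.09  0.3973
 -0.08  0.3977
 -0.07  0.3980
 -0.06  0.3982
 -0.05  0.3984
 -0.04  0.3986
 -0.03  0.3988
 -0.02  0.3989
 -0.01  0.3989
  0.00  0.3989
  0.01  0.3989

17.67

σ√T = 0.5·√0.25 = 0.2500
d₁ = [ln(89/95) + (0.034 + ½·0.5²)·0.25] / (σ√T) = (-0.0652 + 0.0398) / 0.2500 = -0.1020 → -0.10
√T = √0.25 = 0.5000
φ(d₁) = φ(-0.10) = 0.3970
vega = S·φ(d₁)·√T = 89·0.3970·0.5000 = 17.6665
(The call has the same vega.)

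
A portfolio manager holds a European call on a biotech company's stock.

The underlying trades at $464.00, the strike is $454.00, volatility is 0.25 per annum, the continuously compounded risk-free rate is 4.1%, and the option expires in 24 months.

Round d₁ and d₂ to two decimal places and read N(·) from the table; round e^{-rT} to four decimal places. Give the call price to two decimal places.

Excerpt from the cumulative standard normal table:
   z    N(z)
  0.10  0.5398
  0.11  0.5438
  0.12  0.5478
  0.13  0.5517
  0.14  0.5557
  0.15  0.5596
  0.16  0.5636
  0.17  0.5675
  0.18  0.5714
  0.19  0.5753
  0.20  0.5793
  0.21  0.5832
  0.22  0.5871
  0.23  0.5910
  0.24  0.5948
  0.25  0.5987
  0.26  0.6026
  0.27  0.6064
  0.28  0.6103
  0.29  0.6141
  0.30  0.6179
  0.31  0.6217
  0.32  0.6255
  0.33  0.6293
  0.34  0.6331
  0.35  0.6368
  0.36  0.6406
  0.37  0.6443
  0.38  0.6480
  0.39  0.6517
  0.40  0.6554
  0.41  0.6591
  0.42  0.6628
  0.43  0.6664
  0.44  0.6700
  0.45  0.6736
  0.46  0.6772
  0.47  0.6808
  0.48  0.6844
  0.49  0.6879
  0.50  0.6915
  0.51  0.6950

σ√T = 0.25·√2 = 0.3536
d₁ = [ln(464/454) + (0.041 + ½·0.25²)·2] / (σ√T) = (0.0218 + 0.1445) / 0.3536 = 0.4703 ⇒ 0.47
d₂ = 0.4703 − 0.3536 = 0.1168 ⇒ 0.12
e^(−rT) = e^(−0.041·2) = 0.9213
C = 464·N(0.47) − 454·0.9213·N(0.12) = 464·0.6808 − 454·0.9213·0.5478 = 315.8912 − 229.1284 = 86.7628

$86.76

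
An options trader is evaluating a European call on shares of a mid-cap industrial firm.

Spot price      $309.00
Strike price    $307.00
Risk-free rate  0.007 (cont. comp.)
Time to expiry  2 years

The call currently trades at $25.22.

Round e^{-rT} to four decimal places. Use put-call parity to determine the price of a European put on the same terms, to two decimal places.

$18.95

exp(−rT) = exp(−0.007·2) = 0.9861
Put-call parity: C − P = S − K·e^(−rT) = 309 − 307·0.9861 = 309 − 302.7327 = 6.2673
P = C − (C − P) = 25.22 − (6.2673) = 18.9527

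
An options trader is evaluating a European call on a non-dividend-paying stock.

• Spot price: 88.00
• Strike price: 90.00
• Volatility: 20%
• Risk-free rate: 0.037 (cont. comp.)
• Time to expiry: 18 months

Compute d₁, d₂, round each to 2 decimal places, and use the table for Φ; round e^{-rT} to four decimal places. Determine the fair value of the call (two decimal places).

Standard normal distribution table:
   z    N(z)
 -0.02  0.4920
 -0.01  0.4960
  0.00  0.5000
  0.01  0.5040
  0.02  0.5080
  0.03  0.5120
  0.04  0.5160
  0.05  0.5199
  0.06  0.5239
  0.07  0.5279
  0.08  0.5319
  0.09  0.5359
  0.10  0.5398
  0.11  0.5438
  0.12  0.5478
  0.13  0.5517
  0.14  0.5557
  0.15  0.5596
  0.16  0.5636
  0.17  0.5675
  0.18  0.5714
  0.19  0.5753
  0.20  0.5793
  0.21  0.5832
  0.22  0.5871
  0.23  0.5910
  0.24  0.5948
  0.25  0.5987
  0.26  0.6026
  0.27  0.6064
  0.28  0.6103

10.12

σ√T = 0.2 × 1.2247 = 0.2449
d₁ = [ln(88/90) + (0.037 + 0.2²/2)·1.5] / 0.2449 = [-0.0225 + 0.0855] / 0.2449 = 0.2573 ≈ 0.26
d₂ = d₁ − σ√T = 0.2573 − 0.2449 = 0.0124 ≈ 0.01
exp(−rT) = exp(−0.037·1.5) = 0.9460
N(d₁) = N(0.26) = 0.6026;  N(d₂) = N(0.01) = 0.5040
C = 88·0.6026 − 90·0.9460·0.5040 = 53.0288 − 42.9106 = 10.1182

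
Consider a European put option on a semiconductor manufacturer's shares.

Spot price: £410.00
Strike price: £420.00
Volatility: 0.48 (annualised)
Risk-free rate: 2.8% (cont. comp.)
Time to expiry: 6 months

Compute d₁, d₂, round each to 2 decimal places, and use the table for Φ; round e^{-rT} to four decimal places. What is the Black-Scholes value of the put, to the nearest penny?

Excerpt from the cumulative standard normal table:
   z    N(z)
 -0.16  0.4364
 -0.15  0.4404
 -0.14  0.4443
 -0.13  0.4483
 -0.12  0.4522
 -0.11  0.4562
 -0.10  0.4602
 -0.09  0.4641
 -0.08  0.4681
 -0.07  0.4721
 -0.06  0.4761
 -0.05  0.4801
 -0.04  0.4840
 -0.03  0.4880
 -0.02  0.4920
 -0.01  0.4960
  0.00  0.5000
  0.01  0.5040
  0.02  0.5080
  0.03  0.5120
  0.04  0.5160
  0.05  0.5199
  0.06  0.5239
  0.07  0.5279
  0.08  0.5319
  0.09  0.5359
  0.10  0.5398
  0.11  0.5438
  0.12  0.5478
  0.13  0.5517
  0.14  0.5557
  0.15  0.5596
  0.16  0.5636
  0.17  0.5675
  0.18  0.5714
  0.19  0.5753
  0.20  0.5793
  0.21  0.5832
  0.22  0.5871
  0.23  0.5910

σ√T = 0.48 × 0.7071 = 0.3394
d₁ = [ln(410/420) + (0.028 + 0.48²/2)·0.5] / 0.3394 = [-0.0241 + 0.0716] / 0.3394 = 0.1400 → 0.14
d₂ = d₁ − σ√T = 0.1400 − 0.3394 = -0.1995 → -0.20
exp(−rT) = exp(−0.028·0.5) = 0.9861
P = 420·0.9861·N(0.20) − 410·N(-0.14) = 420·0.9861·0.5793 − 410·0.4443 = 239.9240 − 182.1630 = 57.7610

£57.76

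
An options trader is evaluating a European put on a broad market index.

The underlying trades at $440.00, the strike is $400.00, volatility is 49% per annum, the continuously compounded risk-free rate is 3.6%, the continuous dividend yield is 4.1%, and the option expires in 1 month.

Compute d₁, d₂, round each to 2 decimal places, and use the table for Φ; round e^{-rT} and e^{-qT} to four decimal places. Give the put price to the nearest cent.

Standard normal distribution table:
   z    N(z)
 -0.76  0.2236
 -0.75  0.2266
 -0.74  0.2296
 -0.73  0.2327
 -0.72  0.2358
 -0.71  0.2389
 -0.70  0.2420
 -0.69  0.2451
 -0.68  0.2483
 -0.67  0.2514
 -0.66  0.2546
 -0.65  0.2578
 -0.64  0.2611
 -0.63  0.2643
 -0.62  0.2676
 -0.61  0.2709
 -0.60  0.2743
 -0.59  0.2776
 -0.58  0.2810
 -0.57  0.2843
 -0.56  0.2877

σ√T = 0.49 × 0.2887 = 0.1415
ln(S/K) + (r − q + σ²/2)T = ln(440/400) + (0.036 − 0.041 + 0.49²/2)·0.08333 = 0.0953 + 0.0096 = 0.1049
d₁ = 0.1049 / 0.1415 = 0.7416 → 0.74
d₂ = d₁ − σ√T = 0.7416 − 0.1415 = 0.6001 → 0.60
exp(−qT) = exp(−0.041·0.08333) = 0.9966;  exp(−rT) = exp(−0.036·0.08333) = 0.9970
N(−d₂) = N(-0.60) = 0.2743;  N(−d₁) = N(-0.74) = 0.2296
P = 400·0.9970·0.2743 − 440·0.9966·0.2296 = 109.3908 − 100.6805 = 8.7103

$8.71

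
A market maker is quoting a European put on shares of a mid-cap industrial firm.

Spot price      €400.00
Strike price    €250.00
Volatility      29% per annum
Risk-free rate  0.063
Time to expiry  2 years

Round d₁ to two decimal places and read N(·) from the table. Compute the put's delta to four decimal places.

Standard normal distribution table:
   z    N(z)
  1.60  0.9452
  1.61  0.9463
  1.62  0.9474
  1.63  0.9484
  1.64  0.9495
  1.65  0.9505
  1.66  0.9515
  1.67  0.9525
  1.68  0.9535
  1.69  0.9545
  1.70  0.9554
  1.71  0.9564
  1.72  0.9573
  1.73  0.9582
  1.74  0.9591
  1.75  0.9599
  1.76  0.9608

-0.0485

σ√T = 0.29 × 1.4142 = 0.4101
ln(S/K) + (r + σ²/2)T = ln(400/250) + (0.063 + 0.29²/2)·2 = 0.4700 + 0.2101 = 0.6801
d₁ = 0.6801 / 0.4101 = 1.6583 ≈ 1.66
N(d₁) = N(1.66) = 0.9515
Δ_put = N(d₁) − 1 = 0.9515 − 1 = -0.0485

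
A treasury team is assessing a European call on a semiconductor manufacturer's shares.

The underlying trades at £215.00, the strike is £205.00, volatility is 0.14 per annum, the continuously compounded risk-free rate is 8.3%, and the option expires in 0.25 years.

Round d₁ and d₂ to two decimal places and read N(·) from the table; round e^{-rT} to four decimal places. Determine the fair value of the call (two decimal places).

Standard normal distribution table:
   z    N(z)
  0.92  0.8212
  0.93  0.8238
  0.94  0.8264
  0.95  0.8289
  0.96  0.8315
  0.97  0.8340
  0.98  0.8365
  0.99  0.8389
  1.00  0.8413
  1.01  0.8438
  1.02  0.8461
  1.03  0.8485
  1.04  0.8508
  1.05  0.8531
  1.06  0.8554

σ√T = 0.14·√0.25 = 0.0700
d₁ = [ln(215/205) + (0.083 + 0.14²/2)·0.25] / 0.0700 = [0.0476 + 0.0232] / 0.0700 = 1.0118 ⇒ 1.01
d₂ = d₁ − σ√T = 1.0118 − 0.0700 = 0.9418 ⇒ 0.94
e^(−rT) = e^(−0.083·0.25) = 0.9795
N(d₁) = N(1.01) = 0.8438;  N(d₂) = N(0.94) = 0.8264
C = 215·0.8438 − 205·0.9795·0.8264 = 181.4170 − 165.9391 = 15.4779

£15.48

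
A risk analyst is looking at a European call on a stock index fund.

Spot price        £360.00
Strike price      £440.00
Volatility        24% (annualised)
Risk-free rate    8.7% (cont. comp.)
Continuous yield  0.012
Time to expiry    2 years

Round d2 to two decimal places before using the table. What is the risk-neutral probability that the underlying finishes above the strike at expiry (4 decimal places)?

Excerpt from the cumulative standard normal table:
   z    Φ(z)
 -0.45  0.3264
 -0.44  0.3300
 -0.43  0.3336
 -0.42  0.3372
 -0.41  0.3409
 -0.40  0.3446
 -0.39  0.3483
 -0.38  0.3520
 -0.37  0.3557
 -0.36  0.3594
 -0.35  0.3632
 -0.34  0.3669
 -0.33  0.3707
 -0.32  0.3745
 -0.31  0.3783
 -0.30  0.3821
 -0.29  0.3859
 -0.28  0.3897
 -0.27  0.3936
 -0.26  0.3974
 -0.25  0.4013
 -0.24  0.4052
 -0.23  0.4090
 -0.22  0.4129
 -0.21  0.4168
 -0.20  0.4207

σ√T = 0.24·√2 = 0.3394
ln(S/K) + (r − q + σ²/2)T = ln(360/440) + (0.087 − 0.012 + 0.24²/2)·2 = -0.2007 + 0.2076 = 0.0069
d₁ = 0.0069 / 0.3394 = 0.0204 which rounds to 0.02
d₂ = d₁ − σ√T = 0.0204 − 0.3394 = -0.3190 which rounds to -0.32
Pr(exercise) under Q = N(d₂) = 0.3745

0.3745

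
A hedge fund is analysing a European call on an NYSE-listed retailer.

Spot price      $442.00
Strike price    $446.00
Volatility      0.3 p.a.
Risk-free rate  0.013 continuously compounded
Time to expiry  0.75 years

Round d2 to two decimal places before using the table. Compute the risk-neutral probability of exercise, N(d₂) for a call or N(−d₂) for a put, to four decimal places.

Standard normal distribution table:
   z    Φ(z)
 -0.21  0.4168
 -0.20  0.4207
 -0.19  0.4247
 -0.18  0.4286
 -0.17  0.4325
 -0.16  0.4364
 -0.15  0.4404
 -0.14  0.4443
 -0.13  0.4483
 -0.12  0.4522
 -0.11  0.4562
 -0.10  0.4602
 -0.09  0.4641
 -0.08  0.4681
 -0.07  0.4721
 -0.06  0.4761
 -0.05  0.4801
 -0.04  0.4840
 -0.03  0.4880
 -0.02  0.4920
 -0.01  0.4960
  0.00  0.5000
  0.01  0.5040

0.4483

T = 0.75;  σ√T = 0.2598
d₁ = [ln(442/446) + (0.013 + ½·0.3²)·0.75] / (σ√T) = (-0.0090 + 0.0435) / 0.2598 = 0.1328 → 0.13
d₂ = 0.1328 − 0.2598 = -0.1271 → -0.13
Risk-neutral Pr[S_T > K] = N(d₂) = N(-0.13) = 0.4483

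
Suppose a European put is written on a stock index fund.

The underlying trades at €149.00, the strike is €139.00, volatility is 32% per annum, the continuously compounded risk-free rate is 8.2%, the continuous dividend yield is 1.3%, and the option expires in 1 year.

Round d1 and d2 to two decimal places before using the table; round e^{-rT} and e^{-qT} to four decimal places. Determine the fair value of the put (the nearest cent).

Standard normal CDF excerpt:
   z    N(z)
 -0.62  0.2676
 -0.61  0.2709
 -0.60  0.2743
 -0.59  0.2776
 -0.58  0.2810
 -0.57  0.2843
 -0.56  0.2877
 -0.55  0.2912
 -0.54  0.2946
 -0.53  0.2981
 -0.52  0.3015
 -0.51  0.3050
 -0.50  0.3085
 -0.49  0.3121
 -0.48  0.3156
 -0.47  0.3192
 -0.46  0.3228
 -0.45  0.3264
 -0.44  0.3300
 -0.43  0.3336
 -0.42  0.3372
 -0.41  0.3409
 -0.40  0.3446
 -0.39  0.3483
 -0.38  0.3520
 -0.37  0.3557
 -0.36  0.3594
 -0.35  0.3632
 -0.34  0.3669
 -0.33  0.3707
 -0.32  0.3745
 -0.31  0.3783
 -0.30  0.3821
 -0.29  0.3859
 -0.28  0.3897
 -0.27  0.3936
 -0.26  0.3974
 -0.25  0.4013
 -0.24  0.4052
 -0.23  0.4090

σ√T = 0.32·√1 = 0.3200
ln(S/K) + (r − q + σ²/2)T = ln(149/139) + (0.082 − 0.013 + 0.32²/2)·1 = 0.0695 + 0.1202 = 0.1897
d₁ = 0.1897 / 0.3200 = 0.5927 ≈ 0.59
d₂ = d₁ − σ√T = 0.5927 − 0.3200 = 0.2727 ≈ 0.27
exp(−qT) = exp(−0.013·1) = 0.9871;  exp(−rT) = exp(−0.082·1) = 0.9213
N(−d₂) = N(-0.27) = 0.3936;  N(−d₁) = N(-0.59) = 0.2776
P = 139·0.9213·0.3936 − 149·0.9871·0.2776 = 50.4047 − 40.8288 = 9.5759

€9.58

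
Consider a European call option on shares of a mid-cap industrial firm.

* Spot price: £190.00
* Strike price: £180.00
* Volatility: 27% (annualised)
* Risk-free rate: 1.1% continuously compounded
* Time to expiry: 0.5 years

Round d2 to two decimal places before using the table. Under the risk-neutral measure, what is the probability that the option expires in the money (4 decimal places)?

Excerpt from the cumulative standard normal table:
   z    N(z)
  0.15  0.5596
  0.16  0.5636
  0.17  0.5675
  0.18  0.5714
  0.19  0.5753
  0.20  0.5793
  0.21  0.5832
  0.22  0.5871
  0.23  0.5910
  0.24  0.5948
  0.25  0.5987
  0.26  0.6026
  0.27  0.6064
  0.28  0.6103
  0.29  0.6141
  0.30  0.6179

0.5871

T = 0.5;  σ√T = 0.1909
d₁ = [ln(190/180) + (0.011 + 0.27²/2)·0.5] / 0.1909 = [0.0541 + 0.0237] / 0.1909 = 0.4075 → 0.41
d₂ = d₁ − σ√T = 0.4075 − 0.1909 = 0.2165 → 0.22
Risk-neutral Pr[S_T > K] = N(d₂) = N(0.22) = 0.5871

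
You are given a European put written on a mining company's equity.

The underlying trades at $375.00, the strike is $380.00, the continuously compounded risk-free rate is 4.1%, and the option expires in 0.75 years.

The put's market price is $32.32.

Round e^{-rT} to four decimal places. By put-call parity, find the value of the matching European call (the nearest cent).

exp(−rT) = exp(−0.041·0.75) = 0.9697
Put-call parity: C − P = S − K·e^(−rT) = 375 − 380·0.9697 = 375 − 368.4860 = 6.5140
C = P + (C − P) = 32.32 + (6.5140) = 38.8340

$38.83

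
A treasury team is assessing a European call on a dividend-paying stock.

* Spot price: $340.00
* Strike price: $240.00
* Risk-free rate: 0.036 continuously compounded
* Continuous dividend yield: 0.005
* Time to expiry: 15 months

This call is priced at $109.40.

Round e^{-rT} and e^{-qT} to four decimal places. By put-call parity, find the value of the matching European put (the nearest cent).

e^(−qT) = e^(−0.005·1.25) = 0.9938;  e^(−rT) = e^(−0.036·1.25) = 0.9560
Put-call parity: C − P = S·e^(−qT) − K·e^(−rT) = 340·0.9938 − 240·0.9560 = 337.8920 − 229.4400 = 108.4520
P = C − (C − P) = 109.40 − (108.4520) = 0.9480

$0.95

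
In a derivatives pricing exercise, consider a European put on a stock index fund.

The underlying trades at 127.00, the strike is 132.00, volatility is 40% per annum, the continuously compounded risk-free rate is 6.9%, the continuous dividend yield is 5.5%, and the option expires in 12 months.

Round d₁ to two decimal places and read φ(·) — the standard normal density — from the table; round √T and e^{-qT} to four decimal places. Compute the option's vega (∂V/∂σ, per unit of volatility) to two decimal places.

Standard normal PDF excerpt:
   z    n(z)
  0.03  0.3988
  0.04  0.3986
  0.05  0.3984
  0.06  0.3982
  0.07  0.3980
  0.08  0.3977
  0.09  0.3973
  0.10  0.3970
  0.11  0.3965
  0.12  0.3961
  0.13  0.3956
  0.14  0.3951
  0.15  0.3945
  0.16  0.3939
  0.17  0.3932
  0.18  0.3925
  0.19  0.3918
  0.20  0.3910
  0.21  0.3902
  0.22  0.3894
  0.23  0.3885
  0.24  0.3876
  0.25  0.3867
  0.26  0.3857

σ√T = 0.4 × 1.0000 = 0.4000
d₁ = [ln(127/132) + (0.069 − 0.055 + ½·0.4²)·1] / (σ√T) = (-0.0386 + 0.0940) / 0.4000 = 0.1385 ⇒ 0.14
√T = √1 = 1.0000
φ(d₁) = φ(0.14) = 0.3951
exp(−qT) = exp(−0.055·1) = 0.9465
vega = S·exp(−qT)·φ(d₁)·√T = 127·0.9465·0.3951·1.0000 = 47.4932

47.49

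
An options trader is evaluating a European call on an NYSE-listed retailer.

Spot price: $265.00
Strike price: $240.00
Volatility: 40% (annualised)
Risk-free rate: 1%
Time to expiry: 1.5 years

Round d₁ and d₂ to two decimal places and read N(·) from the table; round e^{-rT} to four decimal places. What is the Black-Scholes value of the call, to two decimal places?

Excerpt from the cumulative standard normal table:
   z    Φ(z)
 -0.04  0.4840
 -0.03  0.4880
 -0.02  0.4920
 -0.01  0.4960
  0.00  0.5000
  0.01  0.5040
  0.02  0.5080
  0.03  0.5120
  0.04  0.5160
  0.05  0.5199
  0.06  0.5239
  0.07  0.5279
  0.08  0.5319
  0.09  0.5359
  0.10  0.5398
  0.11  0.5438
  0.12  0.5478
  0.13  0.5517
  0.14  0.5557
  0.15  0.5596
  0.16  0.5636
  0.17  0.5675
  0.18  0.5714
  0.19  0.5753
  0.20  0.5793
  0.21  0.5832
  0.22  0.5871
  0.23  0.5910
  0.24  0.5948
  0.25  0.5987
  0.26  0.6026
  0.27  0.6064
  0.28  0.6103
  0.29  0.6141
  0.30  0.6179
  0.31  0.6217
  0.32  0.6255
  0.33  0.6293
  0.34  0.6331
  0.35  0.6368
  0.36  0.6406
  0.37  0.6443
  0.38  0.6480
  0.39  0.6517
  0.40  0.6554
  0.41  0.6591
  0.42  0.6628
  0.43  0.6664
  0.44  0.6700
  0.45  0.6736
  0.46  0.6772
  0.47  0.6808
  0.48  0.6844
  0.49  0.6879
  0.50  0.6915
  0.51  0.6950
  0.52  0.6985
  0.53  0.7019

$64.10

T = 1.5;  σ√T = 0.4899
d₁ = [ln(265/240) + (0.01 + 0.4²/2)·1.5] / 0.4899 = [0.0991 + 0.1350] / 0.4899 = 0.4778 which rounds to 0.48
d₂ = d₁ − σ√T = 0.4778 − 0.4899 = -0.0121 which rounds to -0.01
e^(−rT) = e^(−0.01·1.5) = 0.9851
C = 265·N(0.48) − 240·0.9851·N(-0.01) = 265·0.6844 − 240·0.9851·0.4960 = 181.3660 − 117.2663 = 64.0997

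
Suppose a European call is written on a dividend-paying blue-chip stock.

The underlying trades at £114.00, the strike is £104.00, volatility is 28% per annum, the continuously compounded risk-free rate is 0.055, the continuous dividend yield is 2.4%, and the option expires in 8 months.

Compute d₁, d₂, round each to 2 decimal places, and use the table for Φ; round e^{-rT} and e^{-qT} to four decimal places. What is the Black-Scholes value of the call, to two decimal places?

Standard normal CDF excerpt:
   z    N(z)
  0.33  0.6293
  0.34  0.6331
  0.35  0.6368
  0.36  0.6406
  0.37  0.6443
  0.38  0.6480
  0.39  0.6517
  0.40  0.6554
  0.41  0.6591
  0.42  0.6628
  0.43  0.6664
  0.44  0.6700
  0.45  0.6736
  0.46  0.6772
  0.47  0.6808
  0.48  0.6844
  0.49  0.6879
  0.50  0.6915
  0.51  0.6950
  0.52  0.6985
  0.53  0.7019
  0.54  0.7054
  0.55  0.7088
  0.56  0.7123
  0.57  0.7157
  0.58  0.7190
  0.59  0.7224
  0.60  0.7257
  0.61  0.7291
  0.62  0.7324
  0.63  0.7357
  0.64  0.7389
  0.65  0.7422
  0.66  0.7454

£16.83

σ√T = 0.28·√0.6667 = 0.2286
d₁ = [ln(114/104) + (0.055 − 0.024 + 0.28²/2)·0.6667] / 0.2286 = [0.0918 + 0.0468] / 0.2286 = 0.6063 ≈ 0.61
d₂ = d₁ − σ√T = 0.6063 − 0.2286 = 0.3777 ≈ 0.38
exp(−qT) = exp(−0.024·0.6667) = 0.9841;  exp(−rT) = exp(−0.055·0.6667) = 0.9640
N(d₁) = N(0.61) = 0.7291;  N(d₂) = N(0.38) = 0.6480
C = 114·0.9841·0.7291 − 104·0.9640·0.6480 = 81.7958 − 64.9659 = 16.8299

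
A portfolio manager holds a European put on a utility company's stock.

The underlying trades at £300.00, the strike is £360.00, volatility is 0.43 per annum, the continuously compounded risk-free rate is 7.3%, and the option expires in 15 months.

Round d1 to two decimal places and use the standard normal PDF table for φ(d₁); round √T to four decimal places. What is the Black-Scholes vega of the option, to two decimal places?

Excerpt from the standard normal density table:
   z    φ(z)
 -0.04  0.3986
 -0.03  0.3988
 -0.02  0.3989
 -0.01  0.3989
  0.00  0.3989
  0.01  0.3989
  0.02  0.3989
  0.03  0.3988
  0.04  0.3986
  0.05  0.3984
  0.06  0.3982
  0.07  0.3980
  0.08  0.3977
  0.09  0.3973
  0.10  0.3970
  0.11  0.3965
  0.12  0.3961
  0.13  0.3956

σ√T = 0.43·√1.25 = 0.4808
ln(S/K) + (r + σ²/2)T = ln(300/360) + (0.073 + 0.43²/2)·1.25 = -0.1823 + 0.2068 = 0.0245
d₁ = 0.0245 / 0.4808 = 0.0509 ⇒ 0.05
√T = √1.25 = 1.1180
φ(d₁) = φ(0.05) = 0.3984
vega = S·φ(d₁)·√T = 300·0.3984·1.1180 = 133.6234
(The call has the same vega.)

133.62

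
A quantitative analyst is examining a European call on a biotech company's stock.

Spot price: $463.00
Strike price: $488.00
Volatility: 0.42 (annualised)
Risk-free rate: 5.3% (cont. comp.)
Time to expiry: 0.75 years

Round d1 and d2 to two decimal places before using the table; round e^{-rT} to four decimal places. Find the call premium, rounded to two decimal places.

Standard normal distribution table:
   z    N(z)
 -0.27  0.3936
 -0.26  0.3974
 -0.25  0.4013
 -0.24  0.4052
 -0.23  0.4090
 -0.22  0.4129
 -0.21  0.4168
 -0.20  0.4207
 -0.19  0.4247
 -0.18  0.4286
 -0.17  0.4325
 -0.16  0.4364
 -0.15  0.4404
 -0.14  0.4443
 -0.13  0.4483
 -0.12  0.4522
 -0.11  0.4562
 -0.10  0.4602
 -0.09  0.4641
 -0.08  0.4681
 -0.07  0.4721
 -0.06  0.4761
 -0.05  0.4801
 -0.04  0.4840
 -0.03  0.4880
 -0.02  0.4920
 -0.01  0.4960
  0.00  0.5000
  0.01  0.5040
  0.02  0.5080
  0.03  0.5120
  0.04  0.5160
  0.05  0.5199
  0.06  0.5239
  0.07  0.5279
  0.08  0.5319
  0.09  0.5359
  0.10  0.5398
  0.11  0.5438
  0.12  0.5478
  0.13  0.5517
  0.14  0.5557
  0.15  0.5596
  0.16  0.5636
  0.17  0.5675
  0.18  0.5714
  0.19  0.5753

T = 0.75;  σ√T = 0.3637
d₁ = [ln(463/488) + (0.053 + 0.42²/2)·0.75] / 0.3637 = [-0.0526 + 0.1059] / 0.3637 = 0.1466 which rounds to 0.15
d₂ = d₁ − σ√T = 0.1466 − 0.3637 = -0.2172 which rounds to -0.22
exp(−rT) = exp(−0.053·0.75) = 0.9610
N(d₁) = N(0.15) = 0.5596;  N(d₂) = N(-0.22) = 0.4129
C = 463·0.5596 − 488·0.9610·0.4129 = 259.0948 − 193.6369 = 65.4579

$65.46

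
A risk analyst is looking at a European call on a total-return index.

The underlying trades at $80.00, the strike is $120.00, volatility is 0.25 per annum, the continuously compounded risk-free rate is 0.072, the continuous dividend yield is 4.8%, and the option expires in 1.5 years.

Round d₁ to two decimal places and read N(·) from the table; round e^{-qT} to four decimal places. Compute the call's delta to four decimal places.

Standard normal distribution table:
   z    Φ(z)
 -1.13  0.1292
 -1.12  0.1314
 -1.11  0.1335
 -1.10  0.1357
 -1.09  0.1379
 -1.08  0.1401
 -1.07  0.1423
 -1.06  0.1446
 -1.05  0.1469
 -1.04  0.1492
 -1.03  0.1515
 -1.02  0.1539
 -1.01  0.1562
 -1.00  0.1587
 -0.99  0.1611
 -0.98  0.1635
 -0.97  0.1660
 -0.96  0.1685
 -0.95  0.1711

0.1367

T = 1.5;  σ√T = 0.3062
d₁ = [ln(80/120) + (0.072 − 0.048 + 0.25²/2)·1.5] / 0.3062 = [-0.4055 + 0.0829] / 0.3062 = -1.0536 → -1.05
N(d₁) = N(-1.05) = 0.1469
Δ_call = exp(−qT)·N(d₁) = 0.9305·0.1469 = 0.1367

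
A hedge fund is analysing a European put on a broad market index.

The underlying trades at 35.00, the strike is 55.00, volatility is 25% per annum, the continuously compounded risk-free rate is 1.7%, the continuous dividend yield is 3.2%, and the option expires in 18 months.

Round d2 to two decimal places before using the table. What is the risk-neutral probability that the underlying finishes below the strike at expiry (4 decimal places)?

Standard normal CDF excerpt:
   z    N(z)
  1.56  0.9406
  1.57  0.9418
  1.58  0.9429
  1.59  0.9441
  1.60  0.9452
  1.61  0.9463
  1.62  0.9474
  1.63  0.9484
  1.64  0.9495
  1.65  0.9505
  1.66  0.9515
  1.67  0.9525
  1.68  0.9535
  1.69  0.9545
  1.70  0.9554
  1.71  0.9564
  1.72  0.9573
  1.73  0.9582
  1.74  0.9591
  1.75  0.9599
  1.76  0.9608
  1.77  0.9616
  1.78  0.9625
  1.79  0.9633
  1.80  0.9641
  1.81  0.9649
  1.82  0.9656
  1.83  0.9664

σ√T = 0.25 × 1.2247 = 0.3062
d₁ = [ln(35/55) + (0.017 − 0.032 + ½·0.25²)·1.5] / (σ√T) = (-0.4520 + 0.0244) / 0.3062 = -1.3966 → -1.40
d₂ = -1.3966 − 0.3062 = -1.7028 → -1.70
Pr(exercise) under Q = N(−d₂) = N(1.70) = 0.9554

0.9554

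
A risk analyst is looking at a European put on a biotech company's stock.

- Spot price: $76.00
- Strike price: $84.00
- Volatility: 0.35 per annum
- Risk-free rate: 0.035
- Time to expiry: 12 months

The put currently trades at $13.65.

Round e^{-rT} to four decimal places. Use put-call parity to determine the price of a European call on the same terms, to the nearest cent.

exp(−rT) = exp(−0.035·1) = 0.9656
Put-call parity: C − P = S − K·e^(−rT) = 76 − 84·0.9656 = 76 − 81.1104 = -5.1104
C = P + (C − P) = 13.65 + (-5.1104) = 8.5396

$8.54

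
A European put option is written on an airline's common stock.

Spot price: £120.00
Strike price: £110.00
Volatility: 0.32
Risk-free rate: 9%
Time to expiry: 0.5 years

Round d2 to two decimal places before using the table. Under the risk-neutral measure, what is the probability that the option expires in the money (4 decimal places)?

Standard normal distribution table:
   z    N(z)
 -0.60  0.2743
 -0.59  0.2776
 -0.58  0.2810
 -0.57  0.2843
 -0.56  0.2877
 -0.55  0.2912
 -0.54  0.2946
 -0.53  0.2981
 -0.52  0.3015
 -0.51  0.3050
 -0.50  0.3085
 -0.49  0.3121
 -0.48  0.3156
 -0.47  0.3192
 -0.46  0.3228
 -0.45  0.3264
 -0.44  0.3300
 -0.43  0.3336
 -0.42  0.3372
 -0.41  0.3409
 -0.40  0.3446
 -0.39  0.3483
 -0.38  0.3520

0.3192

T = 0.5;  σ√T = 0.2263
ln(S/K) + (r + σ²/2)T = ln(120/110) + (0.09 + 0.32²/2)·0.5 = 0.0870 + 0.0706 = 0.1576
d₁ = 0.1576 / 0.2263 = 0.6966 ≈ 0.70
d₂ = d₁ − σ√T = 0.6966 − 0.2263 = 0.4703 ≈ 0.47
Pr(exercise) under Q = N(−d₂) = N(-0.47) = 0.3192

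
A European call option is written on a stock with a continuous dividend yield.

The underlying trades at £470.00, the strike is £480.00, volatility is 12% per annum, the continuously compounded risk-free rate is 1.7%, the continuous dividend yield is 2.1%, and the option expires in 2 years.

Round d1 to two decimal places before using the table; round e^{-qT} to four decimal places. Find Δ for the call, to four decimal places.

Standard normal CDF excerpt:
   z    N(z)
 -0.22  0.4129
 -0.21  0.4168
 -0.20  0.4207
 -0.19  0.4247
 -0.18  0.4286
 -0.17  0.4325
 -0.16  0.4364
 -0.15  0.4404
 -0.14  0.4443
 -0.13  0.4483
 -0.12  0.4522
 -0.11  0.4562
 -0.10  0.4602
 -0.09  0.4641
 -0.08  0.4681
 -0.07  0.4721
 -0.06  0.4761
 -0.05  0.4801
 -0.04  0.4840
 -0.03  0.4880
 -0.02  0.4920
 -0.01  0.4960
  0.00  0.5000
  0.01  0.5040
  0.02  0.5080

0.4450

σ√T = 0.12 × 1.4142 = 0.1697
d₁ = [ln(470/480) + (0.017 − 0.021 + ½·0.12²)·2] / (σ√T) = (-0.0211 + 0.0064) / 0.1697 = -0.0863 ⇒ -0.09
N(d₁) = N(-0.09) = 0.4641
Δ_call = exp(−qT)·N(d₁) = 0.9589·0.4641 = 0.4450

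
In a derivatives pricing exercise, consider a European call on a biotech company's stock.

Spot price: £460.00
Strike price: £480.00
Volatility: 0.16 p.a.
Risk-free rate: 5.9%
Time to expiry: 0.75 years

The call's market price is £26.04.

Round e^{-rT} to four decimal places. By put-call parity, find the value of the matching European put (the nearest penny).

£25.26

e^(−rT) = e^(−0.059·0.75) = 0.9567
Put-call parity: C − P = S − K·e^(−rT) = 460 − 480·0.9567 = 460 − 459.2160 = 0.7840
P = C − (C − P) = 26.04 − (0.7840) = 25.2560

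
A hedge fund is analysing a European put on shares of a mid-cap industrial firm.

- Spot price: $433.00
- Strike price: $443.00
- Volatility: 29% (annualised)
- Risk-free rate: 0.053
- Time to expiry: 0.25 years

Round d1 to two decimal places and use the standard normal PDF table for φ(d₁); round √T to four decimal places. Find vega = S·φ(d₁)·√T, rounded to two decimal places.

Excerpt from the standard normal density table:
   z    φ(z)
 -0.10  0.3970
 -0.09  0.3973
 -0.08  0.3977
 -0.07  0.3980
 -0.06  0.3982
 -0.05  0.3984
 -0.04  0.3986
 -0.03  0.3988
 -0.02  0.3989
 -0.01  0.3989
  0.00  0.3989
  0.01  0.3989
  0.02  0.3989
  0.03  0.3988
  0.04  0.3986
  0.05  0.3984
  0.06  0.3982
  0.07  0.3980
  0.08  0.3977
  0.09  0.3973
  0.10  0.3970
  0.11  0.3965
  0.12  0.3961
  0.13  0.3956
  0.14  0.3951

86.36

T = 0.25;  σ√T = 0.1450
ln(S/K) + (r + σ²/2)T = ln(433/443) + (0.053 + 0.29²/2)·0.25 = -0.0228 + 0.0238 = 0.0009
d₁ = 0.0009 / 0.1450 = 0.0064 which rounds to 0.01
√T = √0.25 = 0.5000
φ(d₁) = φ(0.01) = 0.3989
vega = S·φ(d₁)·√T = 433·0.3989·0.5000 = 86.3618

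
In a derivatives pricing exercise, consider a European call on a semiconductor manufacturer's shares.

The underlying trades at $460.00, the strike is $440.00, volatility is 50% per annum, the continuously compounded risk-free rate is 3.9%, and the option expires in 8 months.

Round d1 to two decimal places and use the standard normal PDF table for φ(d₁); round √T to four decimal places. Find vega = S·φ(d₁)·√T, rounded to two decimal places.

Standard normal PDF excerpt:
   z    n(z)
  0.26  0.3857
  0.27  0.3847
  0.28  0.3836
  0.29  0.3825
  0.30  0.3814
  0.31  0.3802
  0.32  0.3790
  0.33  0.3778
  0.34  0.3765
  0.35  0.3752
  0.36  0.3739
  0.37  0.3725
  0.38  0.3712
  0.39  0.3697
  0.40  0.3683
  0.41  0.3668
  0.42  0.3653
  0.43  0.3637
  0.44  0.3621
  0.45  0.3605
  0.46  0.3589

139.42

T = 0.6667;  σ√T = 0.4082
ln(S/K) + (r + σ²/2)T = ln(460/440) + (0.039 + 0.5²/2)·0.6667 = 0.0445 + 0.1093 = 0.1538
d₁ = 0.1538 / 0.4082 = 0.3767 which rounds to 0.38
√T = √0.6667 = 0.8165
φ(d₁) = φ(0.38) = 0.3712
vega = S·φ(d₁)·√T = 460·0.3712·0.8165 = 139.4190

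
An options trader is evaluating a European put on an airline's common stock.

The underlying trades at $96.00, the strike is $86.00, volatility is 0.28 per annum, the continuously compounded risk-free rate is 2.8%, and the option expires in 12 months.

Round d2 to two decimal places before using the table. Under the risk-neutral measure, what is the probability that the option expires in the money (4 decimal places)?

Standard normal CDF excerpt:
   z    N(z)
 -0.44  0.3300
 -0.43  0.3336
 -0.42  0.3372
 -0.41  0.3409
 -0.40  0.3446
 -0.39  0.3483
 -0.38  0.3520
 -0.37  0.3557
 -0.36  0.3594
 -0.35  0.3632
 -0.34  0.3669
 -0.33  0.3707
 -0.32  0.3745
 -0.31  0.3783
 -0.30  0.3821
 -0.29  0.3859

0.3632

σ√T = 0.28·√1 = 0.2800
d₁ = [ln(96/86) + (0.028 + 0.28²/2)·1] / 0.2800 = [0.1100 + 0.0672] / 0.2800 = 0.6329 ≈ 0.63
d₂ = d₁ − σ√T = 0.6329 − 0.2800 = 0.3529 ≈ 0.35
Pr(exercise) under Q = N(−d₂) = N(-0.35) = 0.3632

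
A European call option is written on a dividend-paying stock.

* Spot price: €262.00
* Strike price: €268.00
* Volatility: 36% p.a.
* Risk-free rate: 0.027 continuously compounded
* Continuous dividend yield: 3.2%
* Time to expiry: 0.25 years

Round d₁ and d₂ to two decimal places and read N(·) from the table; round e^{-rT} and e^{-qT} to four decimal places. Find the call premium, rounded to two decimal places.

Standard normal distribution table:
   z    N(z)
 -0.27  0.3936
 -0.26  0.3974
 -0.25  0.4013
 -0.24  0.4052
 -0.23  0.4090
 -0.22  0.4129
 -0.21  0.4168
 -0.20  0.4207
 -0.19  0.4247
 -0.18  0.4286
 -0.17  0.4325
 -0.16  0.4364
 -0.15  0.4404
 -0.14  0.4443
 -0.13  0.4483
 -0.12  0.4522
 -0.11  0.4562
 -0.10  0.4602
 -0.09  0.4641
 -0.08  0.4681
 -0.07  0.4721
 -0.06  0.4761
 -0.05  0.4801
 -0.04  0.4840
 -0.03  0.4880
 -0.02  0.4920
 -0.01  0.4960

T = 0.25;  σ√T = 0.1800
d₁ = [ln(262/268) + (0.027 − 0.032 + 0.36²/2)·0.25] / 0.1800 = [-0.0226 + 0.0149] / 0.1800 = -0.0427 ⇒ -0.04
d₂ = d₁ − σ√T = -0.0427 − 0.1800 = -0.2227 ⇒ -0.22
e^(−qT) = e^(−0.032·0.25) = 0.9920;  e^(−rT) = e^(−0.027·0.25) = 0.9933
N(d₁) = N(-0.04) = 0.4840;  N(d₂) = N(-0.22) = 0.4129
C = 262·0.9920·0.4840 − 268·0.9933·0.4129 = 125.7935 − 109.9158 = 15.8777

€15.88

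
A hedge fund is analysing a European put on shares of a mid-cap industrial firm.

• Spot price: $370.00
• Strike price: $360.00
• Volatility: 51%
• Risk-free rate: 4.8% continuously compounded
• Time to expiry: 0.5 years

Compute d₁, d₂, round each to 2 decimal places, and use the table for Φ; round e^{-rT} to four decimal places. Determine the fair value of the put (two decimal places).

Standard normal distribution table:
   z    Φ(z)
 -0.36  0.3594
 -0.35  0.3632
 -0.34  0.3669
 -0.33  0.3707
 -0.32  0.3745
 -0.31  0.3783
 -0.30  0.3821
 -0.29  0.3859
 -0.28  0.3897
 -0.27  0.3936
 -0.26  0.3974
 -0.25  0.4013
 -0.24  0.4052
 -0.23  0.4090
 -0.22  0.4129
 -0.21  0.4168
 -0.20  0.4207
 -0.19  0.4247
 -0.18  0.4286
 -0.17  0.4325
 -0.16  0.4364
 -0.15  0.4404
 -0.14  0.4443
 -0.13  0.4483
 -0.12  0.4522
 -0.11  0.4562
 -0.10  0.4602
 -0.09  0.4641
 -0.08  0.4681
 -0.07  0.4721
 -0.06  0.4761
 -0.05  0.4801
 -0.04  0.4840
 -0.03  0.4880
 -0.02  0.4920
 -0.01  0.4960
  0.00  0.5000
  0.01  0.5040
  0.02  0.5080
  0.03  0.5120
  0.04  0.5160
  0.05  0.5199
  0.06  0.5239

$42.79

σ√T = 0.51 × 0.7071 = 0.3606
d₁ = [ln(370/360) + (0.048 + 0.51²/2)·0.5] / 0.3606 = [0.0274 + 0.0890] / 0.3606 = 0.3228 ⇒ 0.32
d₂ = d₁ − σ√T = 0.3228 − 0.3606 = -0.0378 ⇒ -0.04
e^(−rT) = e^(−0.048·0.5) = 0.9763
N(−d₂) = N(0.04) = 0.5160;  N(−d₁) = N(-0.32) = 0.3745
P = 360·0.9763·0.5160 − 370·0.3745 = 181.3575 − 138.5650 = 42.7925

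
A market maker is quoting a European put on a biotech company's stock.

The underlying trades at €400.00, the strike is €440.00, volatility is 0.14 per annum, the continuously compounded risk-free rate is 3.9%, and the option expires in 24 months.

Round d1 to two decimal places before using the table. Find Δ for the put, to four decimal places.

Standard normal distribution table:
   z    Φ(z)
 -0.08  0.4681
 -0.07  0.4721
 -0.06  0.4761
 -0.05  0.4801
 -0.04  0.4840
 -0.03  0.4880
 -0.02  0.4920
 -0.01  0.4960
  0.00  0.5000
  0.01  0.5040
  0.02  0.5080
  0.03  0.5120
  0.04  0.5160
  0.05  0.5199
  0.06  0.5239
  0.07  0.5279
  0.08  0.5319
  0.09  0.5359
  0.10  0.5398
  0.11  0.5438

-0.4960

σ√T = 0.14 × 1.4142 = 0.1980
d₁ = [ln(400/440) + (0.039 + 0.14²/2)·2] / 0.1980 = [-0.0953 + 0.0976] / 0.1980 = 0.0116 which rounds to 0.01
N(d₁) = N(0.01) = 0.5040
Δ_put = N(d₁) − 1 = 0.5040 − 1 = -0.4960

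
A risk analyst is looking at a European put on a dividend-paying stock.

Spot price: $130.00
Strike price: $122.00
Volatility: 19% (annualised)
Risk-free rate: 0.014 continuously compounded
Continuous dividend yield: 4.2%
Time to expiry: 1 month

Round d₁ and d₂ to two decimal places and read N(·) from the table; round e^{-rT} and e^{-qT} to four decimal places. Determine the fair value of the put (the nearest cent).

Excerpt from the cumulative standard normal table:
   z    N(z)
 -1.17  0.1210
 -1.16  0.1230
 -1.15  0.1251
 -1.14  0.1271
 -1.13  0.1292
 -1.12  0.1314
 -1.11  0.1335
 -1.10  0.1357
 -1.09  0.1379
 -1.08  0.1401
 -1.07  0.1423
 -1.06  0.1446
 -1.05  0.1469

σ√T = 0.19·√0.08333 = 0.0548
ln(S/K) + (r − q + σ²/2)T = ln(130/122) + (0.014 − 0.042 + 0.19²/2)·0.08333 = 0.0635 − 0.0008 = 0.0627
d₁ = 0.0627 / 0.0548 = 1.1429 which rounds to 1.14
d₂ = d₁ − σ√T = 1.1429 − 0.0548 = 1.0880 which rounds to 1.09
exp(−qT) = exp(−0.042·0.08333) = 0.9965;  exp(−rT) = exp(−0.014·0.08333) = 0.9988
P = 122·0.9988·N(-1.09) − 130·0.9965·N(-1.14) = 122·0.9988·0.1379 − 130·0.9965·0.1271 = 16.8036 − 16.4652 = 0.3384

$0.34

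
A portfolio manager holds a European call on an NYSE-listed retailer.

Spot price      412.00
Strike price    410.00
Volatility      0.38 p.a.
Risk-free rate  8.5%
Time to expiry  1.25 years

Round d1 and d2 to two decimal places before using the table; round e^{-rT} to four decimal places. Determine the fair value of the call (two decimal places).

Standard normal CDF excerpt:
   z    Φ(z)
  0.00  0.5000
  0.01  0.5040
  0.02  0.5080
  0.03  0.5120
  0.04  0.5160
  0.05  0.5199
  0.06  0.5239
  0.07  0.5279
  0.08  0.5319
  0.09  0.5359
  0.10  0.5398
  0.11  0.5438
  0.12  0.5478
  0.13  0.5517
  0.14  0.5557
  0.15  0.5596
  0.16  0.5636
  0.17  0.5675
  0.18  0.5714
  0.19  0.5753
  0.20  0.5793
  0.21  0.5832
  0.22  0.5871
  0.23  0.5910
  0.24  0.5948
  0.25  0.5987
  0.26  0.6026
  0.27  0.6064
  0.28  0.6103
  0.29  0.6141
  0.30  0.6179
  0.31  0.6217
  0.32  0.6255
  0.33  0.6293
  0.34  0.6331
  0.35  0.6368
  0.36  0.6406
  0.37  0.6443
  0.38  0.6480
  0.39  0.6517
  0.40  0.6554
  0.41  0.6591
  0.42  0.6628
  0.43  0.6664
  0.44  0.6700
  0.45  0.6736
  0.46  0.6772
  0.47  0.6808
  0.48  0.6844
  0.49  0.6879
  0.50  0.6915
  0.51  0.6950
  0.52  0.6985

88.82

σ√T = 0.38·√1.25 = 0.4249
ln(S/K) + (r + σ²/2)T = ln(412/410) + (0.085 + 0.38²/2)·1.25 = 0.0049 + 0.1965 = 0.2014
d₁ = 0.2014 / 0.4249 = 0.4740 → 0.47
d₂ = d₁ − σ√T = 0.4740 − 0.4249 = 0.0491 → 0.05
exp(−rT) = exp(−0.085·1.25) = 0.8992
C = 412·N(0.47) − 410·0.8992·N(0.05) = 412·0.6808 − 410·0.8992·0.5199 = 280.4896 − 191.6726 = 88.8170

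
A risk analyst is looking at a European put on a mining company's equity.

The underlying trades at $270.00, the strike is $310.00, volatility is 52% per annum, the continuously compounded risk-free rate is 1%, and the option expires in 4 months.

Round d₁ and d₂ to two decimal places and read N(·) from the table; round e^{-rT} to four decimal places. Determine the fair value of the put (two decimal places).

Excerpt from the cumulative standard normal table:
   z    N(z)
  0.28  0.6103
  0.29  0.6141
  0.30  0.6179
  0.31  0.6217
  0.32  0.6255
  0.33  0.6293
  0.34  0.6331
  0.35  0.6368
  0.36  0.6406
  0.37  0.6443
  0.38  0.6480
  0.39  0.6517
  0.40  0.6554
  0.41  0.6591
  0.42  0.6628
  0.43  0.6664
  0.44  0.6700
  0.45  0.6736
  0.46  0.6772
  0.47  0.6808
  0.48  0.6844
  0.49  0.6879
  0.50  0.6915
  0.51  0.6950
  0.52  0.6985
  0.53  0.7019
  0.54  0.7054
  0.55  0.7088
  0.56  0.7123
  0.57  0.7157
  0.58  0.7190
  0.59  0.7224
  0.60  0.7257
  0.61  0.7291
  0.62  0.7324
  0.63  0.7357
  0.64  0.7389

σ√T = 0.52·√0.3333 = 0.3002
d₁ = [ln(270/310) + (0.01 + ½·0.52²)·0.3333] / (σ√T) = (-0.1382 + 0.0484) / 0.3002 = -0.2989 ⇒ -0.30
d₂ = -0.2989 − 0.3002 = -0.5992 ⇒ -0.60
exp(−rT) = exp(−0.01·0.3333) = 0.9967
N(−d₂) = N(0.60) = 0.7257;  N(−d₁) = N(0.30) = 0.6179
P = 310·0.9967·0.7257 − 270·0.6179 = 224.2246 − 166.8330 = 57.3916

$57.39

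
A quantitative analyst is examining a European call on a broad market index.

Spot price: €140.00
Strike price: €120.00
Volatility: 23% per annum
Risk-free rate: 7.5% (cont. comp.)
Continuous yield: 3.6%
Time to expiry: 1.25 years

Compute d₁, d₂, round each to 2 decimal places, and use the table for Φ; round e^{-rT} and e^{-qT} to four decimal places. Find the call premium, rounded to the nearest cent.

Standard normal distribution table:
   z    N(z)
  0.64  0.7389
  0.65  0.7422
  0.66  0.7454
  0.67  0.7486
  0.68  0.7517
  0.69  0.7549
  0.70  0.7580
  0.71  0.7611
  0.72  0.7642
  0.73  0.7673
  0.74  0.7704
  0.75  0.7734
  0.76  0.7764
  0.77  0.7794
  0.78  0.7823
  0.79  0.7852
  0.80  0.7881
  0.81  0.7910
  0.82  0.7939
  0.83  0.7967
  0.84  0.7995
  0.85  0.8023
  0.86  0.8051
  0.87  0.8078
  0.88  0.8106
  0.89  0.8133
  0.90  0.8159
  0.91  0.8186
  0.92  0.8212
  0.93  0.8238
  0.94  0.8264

σ√T = 0.23·√1.25 = 0.2571
ln(S/K) + (r − q + σ²/2)T = ln(140/120) + (0.075 − 0.036 + 0.23²/2)·1.25 = 0.1542 + 0.0818 = 0.2360
d₁ = 0.2360 / 0.2571 = 0.9176 → 0.92
d₂ = d₁ − σ√T = 0.9176 − 0.2571 = 0.6605 → 0.66
exp(−qT) = exp(−0.036·1.25) = 0.9560;  exp(−rT) = exp(−0.075·1.25) = 0.9105
N(d₁) = N(0.92) = 0.8212;  N(d₂) = N(0.66) = 0.7454
C = 140·0.9560·0.8212 − 120·0.9105·0.7454 = 109.9094 − 81.4424 = 28.4670

€28.47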